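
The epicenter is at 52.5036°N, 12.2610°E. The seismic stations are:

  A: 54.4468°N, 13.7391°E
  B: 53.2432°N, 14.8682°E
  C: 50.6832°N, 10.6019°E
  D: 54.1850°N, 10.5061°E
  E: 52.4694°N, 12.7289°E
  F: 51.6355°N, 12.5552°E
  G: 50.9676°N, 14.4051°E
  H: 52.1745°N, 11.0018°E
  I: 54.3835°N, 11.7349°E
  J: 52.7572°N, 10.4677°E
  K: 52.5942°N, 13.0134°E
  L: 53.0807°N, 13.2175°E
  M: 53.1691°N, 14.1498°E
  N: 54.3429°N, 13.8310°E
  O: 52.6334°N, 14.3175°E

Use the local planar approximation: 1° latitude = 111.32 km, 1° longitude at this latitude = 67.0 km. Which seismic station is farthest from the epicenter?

A

Distances from 52.5036°N, 12.2610°E:
A: √((1.9432·111.32)² + (1.4781·67.0)²) = √(46793.054872 + 9807.475669) = 237.9087 km
B: √((0.7396·111.32)² + (2.6072·67.0)²) = √(6778.603013 + 30513.940870) = 193.1128 km
C: √((-1.8204·111.32)² + (-1.6591·67.0)²) = √(41065.777428 + 12356.478904) = 231.1326 km
D: √((1.6814·111.32)² + (-1.7549·67.0)²) = √(35033.899636 + 13824.656631) = 221.0397 km
E: √((-0.0342·111.32)² + (0.4679·67.0)²) = √(14.494345 + 982.778610) = 31.5796 km
F: √((-0.8681·111.32)² + (0.2942·67.0)²) = √(9338.688895 + 388.539290) = 98.6267 km
G: √((-1.5360·111.32)² + (2.1441·67.0)²) = √(29236.731996 + 20636.672832) = 223.3235 km
H: √((-0.3291·111.32)² + (-1.2592·67.0)²) = √(1342.153412 + 7117.689449) = 91.9774 km
I: √((1.8799·111.32)² + (-0.5261·67.0)²) = √(43794.128777 + 1242.470852) = 212.2183 km
J: √((0.2536·111.32)² + (-1.7933·67.0)²) = √(796.975358 + 14436.286831) = 123.4231 km
K: √((0.0906·111.32)² + (0.7524·67.0)²) = √(101.719166 + 2541.248757) = 51.4098 km
L: √((0.5771·111.32)² + (0.9565·67.0)²) = √(4127.133754 + 4106.951310) = 90.7419 km
M: √((0.6655·111.32)² + (1.8888·67.0)²) = √(5488.359046 + 16014.801260) = 146.6396 km
N: √((1.8393·111.32)² + (1.5700·67.0)²) = √(41922.921223 + 11064.936100) = 230.1909 km
O: √((0.1298·111.32)² + (2.0565·67.0)²) = √(208.783311 + 18984.844010) = 138.5411 km
Maximum: A at 237.9087 km.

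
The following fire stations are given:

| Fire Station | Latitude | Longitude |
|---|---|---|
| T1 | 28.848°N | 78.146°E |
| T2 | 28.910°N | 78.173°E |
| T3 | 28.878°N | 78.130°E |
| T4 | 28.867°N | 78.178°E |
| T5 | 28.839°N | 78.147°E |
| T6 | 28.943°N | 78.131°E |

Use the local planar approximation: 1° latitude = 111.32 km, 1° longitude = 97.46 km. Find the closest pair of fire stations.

T1 and T5

Pairwise distances:
T1–T5: 1.0066 km
T1–T3: 3.6857 km
T1–T4: 3.7683 km
T4–T5: 4.3409 km
T3–T5: 4.6469 km
T2–T4: 4.8115 km
T3–T4: 4.8357 km
T2–T6: 5.5000 km
T2–T3: 5.5002 km
T3–T6: 7.2365 km
T1–T2: 7.3865 km
T2–T5: 8.3000 km
T4–T6: 9.6208 km
T1–T6: 10.6760 km
T5–T6: 11.6818 km
Closest pair: T1–T5 at 1.0066 km.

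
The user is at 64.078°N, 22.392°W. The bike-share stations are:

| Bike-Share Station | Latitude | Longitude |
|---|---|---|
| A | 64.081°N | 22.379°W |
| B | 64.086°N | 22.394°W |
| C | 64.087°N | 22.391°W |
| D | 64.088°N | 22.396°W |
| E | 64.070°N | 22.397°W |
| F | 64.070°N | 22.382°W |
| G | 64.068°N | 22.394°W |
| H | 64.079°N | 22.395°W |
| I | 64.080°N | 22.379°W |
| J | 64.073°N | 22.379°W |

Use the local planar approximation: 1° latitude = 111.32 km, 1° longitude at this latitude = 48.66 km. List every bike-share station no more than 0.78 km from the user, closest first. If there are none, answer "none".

Distances from 64.078°N, 22.392°W:
A: √((0.003·111.32)² + (0.013·48.66)²) = √(0.11153 + 0.40016) = 0.715 km
B: √((0.008·111.32)² + (-0.002·48.66)²) = √(0.79310 + 0.00947) = 0.896 km
C: √((0.009·111.32)² + (0.001·48.66)²) = √(1.00376 + 0.00237) = 1.003 km
D: √((0.010·111.32)² + (-0.004·48.66)²) = √(1.23921 + 0.03788) = 1.130 km
E: √((-0.008·111.32)² + (-0.005·48.66)²) = √(0.79310 + 0.05919) = 0.923 km
F: √((-0.008·111.32)² + (0.010·48.66)²) = √(0.79310 + 0.23678) = 1.015 km
G: √((-0.010·111.32)² + (-0.002·48.66)²) = √(1.23921 + 0.00947) = 1.117 km
H: √((0.001·111.32)² + (-0.003·48.66)²) = √(0.01239 + 0.02131) = 0.184 km
I: √((0.002·111.32)² + (0.013·48.66)²) = √(0.04957 + 0.40016) = 0.671 km
J: √((-0.005·111.32)² + (0.013·48.66)²) = √(0.30980 + 0.40016) = 0.843 km
Threshold 0.78 km: H (0.184 km), I (0.671 km), A (0.715 km) are within range.

H, I, A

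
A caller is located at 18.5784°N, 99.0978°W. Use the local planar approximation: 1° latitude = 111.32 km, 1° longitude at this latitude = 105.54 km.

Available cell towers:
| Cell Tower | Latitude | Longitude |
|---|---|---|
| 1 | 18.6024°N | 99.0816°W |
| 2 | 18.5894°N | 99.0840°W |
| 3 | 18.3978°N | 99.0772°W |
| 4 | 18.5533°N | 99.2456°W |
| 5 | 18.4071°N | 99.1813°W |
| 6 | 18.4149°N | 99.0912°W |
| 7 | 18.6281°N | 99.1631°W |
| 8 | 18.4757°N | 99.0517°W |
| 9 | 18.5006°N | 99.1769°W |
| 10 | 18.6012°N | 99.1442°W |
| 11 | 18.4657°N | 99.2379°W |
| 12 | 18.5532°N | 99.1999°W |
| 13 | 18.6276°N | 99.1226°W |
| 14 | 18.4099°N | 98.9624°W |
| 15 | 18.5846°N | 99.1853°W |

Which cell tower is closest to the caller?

2

Distances from 18.5784°N, 99.0978°W:
1: 3.1719 km
2: 1.9028 km
3: 20.2216 km
4: 15.8471 km
5: 21.0070 km
6: 18.2141 km
7: 8.8378 km
8: 12.4248 km
9: 12.0291 km
10: 5.5157 km
11: 19.3914 km
12: 11.1348 km
13: 6.0702 km
14: 23.5807 km
15: 9.2605 km
Minimum: 2 at 1.9028 km.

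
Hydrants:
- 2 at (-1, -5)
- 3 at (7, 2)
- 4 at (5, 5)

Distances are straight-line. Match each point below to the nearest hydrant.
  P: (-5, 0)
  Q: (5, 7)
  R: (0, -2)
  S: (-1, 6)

P→2; Q→4; R→2; S→4

P at (-5, 0):
  2: √((4)² + (-5)²) = √(16.000 + 25.000) = 6.4
  3: √((12)² + (2)²) = √(144.000 + 4.000) = 12.2
  4: √((10)² + (5)²) = √(100.000 + 25.000) = 11.2
  → nearest: 2 (6.4)
Q at (5, 7):
  2: √((-6)² + (-12)²) = √(36.000 + 144.000) = 13.4
  3: √((2)² + (-5)²) = √(4.000 + 25.000) = 5.4
  4: √((0)² + (-2)²) = √(0.000 + 4.000) = 2.0
  → nearest: 4 (2.0)
R at (0, -2):
  2: √((-1)² + (-3)²) = √(1.000 + 9.000) = 3.2
  3: √((7)² + (4)²) = √(49.000 + 16.000) = 8.1
  4: √((5)² + (7)²) = √(25.000 + 49.000) = 8.6
  → nearest: 2 (3.2)
S at (-1, 6):
  2: √((0)² + (-11)²) = √(0.000 + 121.000) = 11.0
  3: √((8)² + (-4)²) = √(64.000 + 16.000) = 8.9
  4: √((6)² + (-1)²) = √(36.000 + 1.000) = 6.1
  → nearest: 4 (6.1)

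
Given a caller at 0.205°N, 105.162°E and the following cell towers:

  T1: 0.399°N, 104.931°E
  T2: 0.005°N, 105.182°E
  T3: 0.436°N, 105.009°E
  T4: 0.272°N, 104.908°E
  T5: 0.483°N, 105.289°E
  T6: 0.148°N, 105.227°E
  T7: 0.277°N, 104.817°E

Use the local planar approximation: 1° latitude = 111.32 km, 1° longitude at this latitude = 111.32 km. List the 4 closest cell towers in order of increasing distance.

T6, T2, T4, T3

Distances from 0.205°N, 105.162°E:
T1: 33.580 km
T2: 22.375 km
T3: 30.844 km
T4: 29.242 km
T5: 34.023 km
T6: 9.624 km
T7: 39.233 km
Sorted: T6 (9.624 km) < T2 (22.375 km) < T4 (29.242 km) < T3 (30.844 km) < T1 (33.580 km) < T5 (34.023 km) < …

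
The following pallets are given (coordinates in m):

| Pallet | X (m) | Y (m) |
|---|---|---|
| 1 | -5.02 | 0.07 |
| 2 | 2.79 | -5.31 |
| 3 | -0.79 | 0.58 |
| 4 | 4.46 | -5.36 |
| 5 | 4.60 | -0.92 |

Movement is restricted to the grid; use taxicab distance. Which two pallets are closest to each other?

2 and 4

Pairwise distances:
2–4: |1.67| + |-0.05| = 1.67 + 0.05 = 1.72 m
4–5: |0.14| + |4.44| = 0.14 + 4.44 = 4.58 m
1–3: |4.23| + |0.51| = 4.23 + 0.51 = 4.74 m
2–5: |1.81| + |4.39| = 1.81 + 4.39 = 6.20 m
3–5: |5.39| + |-1.50| = 5.39 + 1.50 = 6.89 m
2–3: |-3.58| + |5.89| = 3.58 + 5.89 = 9.47 m
1–5: |9.62| + |-0.99| = 9.62 + 0.99 = 10.61 m
3–4: |5.25| + |-5.94| = 5.25 + 5.94 = 11.19 m
1–2: |7.81| + |-5.38| = 7.81 + 5.38 = 13.19 m
1–4: |9.48| + |-5.43| = 9.48 + 5.43 = 14.91 m
Closest pair: 2–4 at 1.72 m.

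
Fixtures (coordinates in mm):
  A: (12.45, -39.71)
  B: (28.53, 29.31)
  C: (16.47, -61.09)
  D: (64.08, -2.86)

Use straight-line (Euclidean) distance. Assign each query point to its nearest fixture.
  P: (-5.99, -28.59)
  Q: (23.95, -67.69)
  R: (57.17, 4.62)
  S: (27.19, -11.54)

P→A; Q→C; R→D; S→A

P at (-5.99, -28.59):
  A: 21.53 mm
  B: 67.41 mm
  C: 39.51 mm
  D: 74.64 mm
  → nearest: A (21.53 mm)
Q at (23.95, -67.69):
  A: 30.25 mm
  B: 97.11 mm
  C: 9.98 mm
  D: 76.25 mm
  → nearest: C (9.98 mm)
R at (57.17, 4.62):
  A: 62.97 mm
  B: 37.81 mm
  C: 77.29 mm
  D: 10.18 mm
  → nearest: D (10.18 mm)
S at (27.19, -11.54):
  A: 31.79 mm
  B: 40.87 mm
  C: 50.70 mm
  D: 37.90 mm
  → nearest: A (31.79 mm)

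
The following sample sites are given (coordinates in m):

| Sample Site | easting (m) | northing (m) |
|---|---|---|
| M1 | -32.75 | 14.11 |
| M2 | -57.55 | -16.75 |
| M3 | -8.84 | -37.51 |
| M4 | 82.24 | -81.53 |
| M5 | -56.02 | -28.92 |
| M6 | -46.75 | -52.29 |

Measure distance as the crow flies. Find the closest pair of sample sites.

M2 and M5

Pairwise distances:
M2–M5: √((1.53)² + (-12.17)²) = √(2.3409 + 148.1089) = 12.27 m
M5–M6: √((9.27)² + (-23.37)²) = √(85.9329 + 546.1569) = 25.14 m
M2–M6: √((10.80)² + (-35.54)²) = √(116.6400 + 1263.0916) = 37.14 m
M1–M2: √((-24.80)² + (-30.86)²) = √(615.0400 + 952.3396) = 39.59 m
M3–M6: √((-37.91)² + (-14.78)²) = √(1437.1681 + 218.4484) = 40.69 m
M3–M5: √((-47.18)² + (8.59)²) = √(2225.9524 + 73.7881) = 47.96 m
M1–M5: √((-23.27)² + (-43.03)²) = √(541.4929 + 1851.5809) = 48.92 m
M2–M3: √((48.71)² + (-20.76)²) = √(2372.6641 + 430.9776) = 52.95 m
M1–M3: √((23.91)² + (-51.62)²) = √(571.6881 + 2664.6244) = 56.89 m
M1–M6: √((-14.00)² + (-66.40)²) = √(196.0000 + 4408.9600) = 67.86 m
M3–M4: √((91.08)² + (-44.02)²) = √(8295.5664 + 1937.7604) = 101.16 m
M4–M6: √((-128.99)² + (29.24)²) = √(16638.4201 + 854.9776) = 132.26 m
M4–M5: √((-138.26)² + (52.61)²) = √(19115.8276 + 2767.8121) = 147.93 m
M1–M4: √((114.99)² + (-95.64)²) = √(13222.7001 + 9147.0096) = 149.57 m
M2–M4: √((139.79)² + (-64.78)²) = √(19541.2441 + 4196.4484) = 154.07 m
Closest pair: M2–M5 at 12.27 m.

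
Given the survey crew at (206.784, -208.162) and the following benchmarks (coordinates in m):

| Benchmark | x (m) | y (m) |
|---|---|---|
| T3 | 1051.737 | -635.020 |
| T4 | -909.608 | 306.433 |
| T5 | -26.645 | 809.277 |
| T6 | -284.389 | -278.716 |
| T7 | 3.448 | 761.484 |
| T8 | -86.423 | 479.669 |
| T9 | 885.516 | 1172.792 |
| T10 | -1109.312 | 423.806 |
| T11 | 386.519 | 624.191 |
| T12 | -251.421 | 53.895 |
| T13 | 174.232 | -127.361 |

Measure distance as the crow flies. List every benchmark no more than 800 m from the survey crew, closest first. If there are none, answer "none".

Distances from (206.784, -208.162):
T3: √((844.953)² + (-426.858)²) = √(713945.57221 + 182207.75216) = 946.654 m
T4: √((-1116.392)² + (514.595)²) = √(1246331.09766 + 264808.01403) = 1229.284 m
T5: √((-233.429)² + (1017.439)²) = √(54489.09804 + 1035182.11872) = 1043.873 m
T6: √((-491.173)² + (-70.554)²) = √(241250.91593 + 4977.86692) = 496.214 m
T7: √((-203.336)² + (969.646)²) = √(41345.52890 + 940213.36532) = 990.737 m
T8: √((-293.207)² + (687.831)²) = √(85970.34485 + 473111.48456) = 747.718 m
T9: √((678.732)² + (1380.954)²) = √(460677.12782 + 1907033.95012) = 1538.737 m
T10: √((-1316.096)² + (631.968)²) = √(1732108.68122 + 399383.55302) = 1459.963 m
T11: √((179.735)² + (832.353)²) = √(32304.67023 + 692811.51661) = 851.538 m
T12: √((-458.205)² + (262.057)²) = √(209951.82202 + 68673.87125) = 527.850 m
T13: √((-32.552)² + (80.801)²) = √(1059.63270 + 6528.80160) = 87.112 m
Threshold 800 m: T13 (87.112 m), T6 (496.214 m), T12 (527.850 m), T8 (747.718 m) are within range.

T13, T6, T12, T8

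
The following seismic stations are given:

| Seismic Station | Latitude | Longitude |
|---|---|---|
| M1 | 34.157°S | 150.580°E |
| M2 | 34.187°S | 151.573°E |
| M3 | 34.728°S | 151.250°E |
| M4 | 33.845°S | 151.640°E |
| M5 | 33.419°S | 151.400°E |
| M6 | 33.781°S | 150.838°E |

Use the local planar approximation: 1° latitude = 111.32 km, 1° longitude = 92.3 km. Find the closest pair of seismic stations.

M2 and M4

Pairwise distances:
M1–M2: 91.715 km
M1–M3: 88.683 km
M1–M4: 103.820 km
M1–M5: 111.704 km
M1–M6: 48.156 km
M2–M3: 67.199 km
M2–M4: 38.570 km
M2–M5: 86.972 km
M2–M6: 81.517 km
M3–M4: 104.680 km
M3–M5: 146.374 km
M3–M6: 112.069 km
M4–M5: 52.341 km
M4–M6: 74.367 km
M5–M6: 65.686 km
Closest pair: M2–M4 at 38.570 km.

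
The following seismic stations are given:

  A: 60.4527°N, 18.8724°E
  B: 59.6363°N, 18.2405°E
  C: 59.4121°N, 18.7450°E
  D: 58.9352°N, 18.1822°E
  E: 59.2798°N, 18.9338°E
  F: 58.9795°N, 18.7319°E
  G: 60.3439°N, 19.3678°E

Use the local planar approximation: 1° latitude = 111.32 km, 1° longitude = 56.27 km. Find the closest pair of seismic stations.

C and E

Pairwise distances:
A–B: 97.5898 km
A–C: 116.0612 km
A–D: 173.3351 km
A–E: 130.6129 km
A–F: 164.1871 km
A–G: 30.3936 km
B–C: 37.7993 km
B–D: 78.1154 km
B–E: 55.6496 km
B–F: 78.1689 km
B–G: 101.1360 km
C–D: 61.8167 km
C–E: 18.1595 km
C–F: 48.1627 km
C–G: 109.4881 km
D–E: 57.0983 km
D–F: 31.3223 km
D–G: 170.4175 km
E–F: 35.3072 km
E–G: 120.9468 km
F–G: 156.0430 km
Closest pair: C–E at 18.1595 km.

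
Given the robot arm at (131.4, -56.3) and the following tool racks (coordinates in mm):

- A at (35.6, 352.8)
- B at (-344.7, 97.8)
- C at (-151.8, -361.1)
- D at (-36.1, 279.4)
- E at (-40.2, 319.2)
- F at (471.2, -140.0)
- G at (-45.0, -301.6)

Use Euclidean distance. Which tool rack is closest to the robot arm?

Distances from (131.4, -56.3):
A: 420.2 mm
B: 500.4 mm
C: 416.1 mm
D: 375.2 mm
E: 412.9 mm
F: 350.0 mm
G: 302.1 mm
Minimum: G at 302.1 mm.

G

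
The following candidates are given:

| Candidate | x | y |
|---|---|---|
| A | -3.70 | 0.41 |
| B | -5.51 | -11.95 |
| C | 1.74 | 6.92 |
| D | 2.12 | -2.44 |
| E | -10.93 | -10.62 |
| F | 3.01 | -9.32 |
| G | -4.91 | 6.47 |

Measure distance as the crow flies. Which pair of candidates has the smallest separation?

Pairwise distances:
A–B: 12.49
A–C: 8.48
A–D: 6.48
A–E: 13.19
A–F: 11.82
A–G: 6.18
B–C: 20.21
B–D: 12.19
B–E: 5.58
B–F: 8.92
B–G: 18.43
C–D: 9.37
C–E: 21.64
C–F: 16.29
C–G: 6.67
D–E: 15.40
D–F: 6.94
D–G: 11.35
E–F: 14.00
E–G: 18.12
F–G: 17.66
Closest pair: B–E at 5.58.

B and E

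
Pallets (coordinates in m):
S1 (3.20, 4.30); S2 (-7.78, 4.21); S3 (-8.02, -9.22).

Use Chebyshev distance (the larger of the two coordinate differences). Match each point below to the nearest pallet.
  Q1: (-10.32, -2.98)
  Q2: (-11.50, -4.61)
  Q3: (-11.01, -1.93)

Q1→S3; Q2→S3; Q3→S2

Q1 at (-10.32, -2.98):
  S1: max(|13.52|, |7.28|) = 13.52 m
  S2: max(|2.54|, |7.19|) = 7.19 m
  S3: max(|2.30|, |-6.24|) = 6.24 m
  → nearest: S3 (6.24 m)
Q2 at (-11.50, -4.61):
  S1: max(|14.70|, |8.91|) = 14.70 m
  S2: max(|3.72|, |8.82|) = 8.82 m
  S3: max(|3.48|, |-4.61|) = 4.61 m
  → nearest: S3 (4.61 m)
Q3 at (-11.01, -1.93):
  S1: max(|14.21|, |6.23|) = 14.21 m
  S2: max(|3.23|, |6.14|) = 6.14 m
  S3: max(|2.99|, |-7.29|) = 7.29 m
  → nearest: S2 (6.14 m)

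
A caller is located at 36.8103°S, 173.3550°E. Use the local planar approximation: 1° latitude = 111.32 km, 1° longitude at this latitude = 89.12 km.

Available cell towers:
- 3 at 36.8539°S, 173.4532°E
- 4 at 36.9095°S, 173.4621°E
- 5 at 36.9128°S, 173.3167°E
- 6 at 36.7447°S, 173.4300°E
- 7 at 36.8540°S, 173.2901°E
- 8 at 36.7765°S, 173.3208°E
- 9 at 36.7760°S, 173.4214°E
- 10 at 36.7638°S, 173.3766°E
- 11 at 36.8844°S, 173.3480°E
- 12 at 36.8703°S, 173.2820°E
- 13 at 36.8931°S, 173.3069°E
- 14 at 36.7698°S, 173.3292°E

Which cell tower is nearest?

8

Distances from 36.8103°S, 173.3550°E:
3: √((-0.0436·111.32)² + (0.0982·89.12)²) = √(23.556967 + 76.590223) = 10.0074 km
4: √((-0.0992·111.32)² + (0.1071·89.12)²) = √(121.946612 + 91.102291) = 14.5962 km
5: √((-0.1025·111.32)² + (-0.0383·89.12)²) = √(130.194946 + 11.650590) = 11.9099 km
6: √((0.0656·111.32)² + (0.0750·89.12)²) = √(53.327850 + 44.675856) = 9.8997 km
7: √((-0.0437·111.32)² + (-0.0649·89.12)²) = √(23.665150 + 33.453360) = 7.5577 km
8: √((0.0338·111.32)² + (-0.0342·89.12)²) = √(14.157279 + 9.289719) = 4.8422 km
9: √((0.0343·111.32)² + (0.0664·89.12)²) = √(14.579232 + 35.017611) = 7.0425 km
10: √((0.0465·111.32)² + (0.0216·89.12)²) = √(26.794910 + 3.705594) = 5.5227 km
11: √((-0.0741·111.32)² + (-0.0070·89.12)²) = √(68.042899 + 0.389176) = 8.2724 km
12: √((-0.0600·111.32)² + (-0.0730·89.12)²) = √(44.611713 + 42.324913) = 9.3240 km
13: √((-0.0828·111.32)² + (-0.0481·89.12)²) = √(84.958546 + 18.375557) = 10.1653 km
14: √((0.0405·111.32)² + (-0.0258·89.12)²) = √(20.326212 + 5.286762) = 5.0609 km
Minimum: 8 at 4.8422 km.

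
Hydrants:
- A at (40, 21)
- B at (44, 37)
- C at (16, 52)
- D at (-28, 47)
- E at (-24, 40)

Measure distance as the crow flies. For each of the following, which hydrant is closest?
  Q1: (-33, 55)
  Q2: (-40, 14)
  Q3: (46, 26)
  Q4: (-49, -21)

Q1 at (-33, 55):
  A: 80.5
  B: 79.1
  C: 49.1
  D: 9.4
  E: 17.5
  → nearest: D (9.4)
Q2 at (-40, 14):
  A: 80.3
  B: 87.1
  C: 67.7
  D: 35.1
  E: 30.5
  → nearest: E (30.5)
Q3 at (46, 26):
  A: 7.8
  B: 11.2
  C: 39.7
  D: 76.9
  E: 71.4
  → nearest: A (7.8)
Q4 at (-49, -21):
  A: 98.4
  B: 109.6
  C: 97.7
  D: 71.2
  E: 65.9
  → nearest: E (65.9)

Q1→D; Q2→E; Q3→A; Q4→E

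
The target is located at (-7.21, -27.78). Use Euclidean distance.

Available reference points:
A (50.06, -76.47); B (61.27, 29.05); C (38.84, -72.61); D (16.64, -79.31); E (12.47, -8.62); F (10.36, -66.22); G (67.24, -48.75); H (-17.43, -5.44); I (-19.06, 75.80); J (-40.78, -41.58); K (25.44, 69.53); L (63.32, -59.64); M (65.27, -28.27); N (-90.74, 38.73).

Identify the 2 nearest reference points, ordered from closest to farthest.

Distances from (-7.21, -27.78):
A: √((57.27)² + (-48.69)²) = √(3279.8529 + 2370.7161) = 75.17
B: √((68.48)² + (56.83)²) = √(4689.5104 + 3229.6489) = 88.99
C: √((46.05)² + (-44.83)²) = √(2120.6025 + 2009.7289) = 64.27
D: √((23.85)² + (-51.53)²) = √(568.8225 + 2655.3409) = 56.78
E: √((19.68)² + (19.16)²) = √(387.3024 + 367.1056) = 27.47
F: √((17.57)² + (-38.44)²) = √(308.7049 + 1477.6336) = 42.27
G: √((74.45)² + (-20.97)²) = √(5542.8025 + 439.7409) = 77.35
H: √((-10.22)² + (22.34)²) = √(104.4484 + 499.0756) = 24.57
I: √((-11.85)² + (103.58)²) = √(140.4225 + 10728.8164) = 104.26
J: √((-33.57)² + (-13.80)²) = √(1126.9449 + 190.4400) = 36.30
K: √((32.65)² + (97.31)²) = √(1066.0225 + 9469.2361) = 102.64
L: √((70.53)² + (-31.86)²) = √(4974.4809 + 1015.0596) = 77.39
M: √((72.48)² + (-0.49)²) = √(5253.3504 + 0.2401) = 72.48
N: √((-83.53)² + (66.51)²) = √(6977.2609 + 4423.5801) = 106.77
Sorted: H (24.57) < E (27.47) < J (36.30) < F (42.27) < …

H, E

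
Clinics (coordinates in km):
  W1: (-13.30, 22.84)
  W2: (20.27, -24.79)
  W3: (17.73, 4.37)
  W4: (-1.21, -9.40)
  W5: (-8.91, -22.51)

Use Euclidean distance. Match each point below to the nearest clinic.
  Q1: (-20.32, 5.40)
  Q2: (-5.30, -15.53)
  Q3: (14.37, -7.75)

Q1 at (-20.32, 5.40):
  W1: √((7.02)² + (17.44)²) = √(49.2804 + 304.1536) = 18.80 km
  W2: √((40.59)² + (-30.19)²) = √(1647.5481 + 911.4361) = 50.59 km
  W3: √((38.05)² + (-1.03)²) = √(1447.8025 + 1.0609) = 38.06 km
  W4: √((19.11)² + (-14.80)²) = √(365.1921 + 219.0400) = 24.17 km
  W5: √((11.41)² + (-27.91)²) = √(130.1881 + 778.9681) = 30.15 km
  → nearest: W1 (18.80 km)
Q2 at (-5.30, -15.53):
  W1: √((-8.00)² + (38.37)²) = √(64.0000 + 1472.2569) = 39.20 km
  W2: √((25.57)² + (-9.26)²) = √(653.8249 + 85.7476) = 27.20 km
  W3: √((23.03)² + (19.90)²) = √(530.3809 + 396.0100) = 30.44 km
  W4: √((4.09)² + (6.13)²) = √(16.7281 + 37.5769) = 7.37 km
  W5: √((-3.61)² + (-6.98)²) = √(13.0321 + 48.7204) = 7.86 km
  → nearest: W4 (7.37 km)
Q3 at (14.37, -7.75):
  W1: √((-27.67)² + (30.59)²) = √(765.6289 + 935.7481) = 41.25 km
  W2: √((5.90)² + (-17.04)²) = √(34.8100 + 290.3616) = 18.03 km
  W3: √((3.36)² + (12.12)²) = √(11.2896 + 146.8944) = 12.58 km
  W4: √((-15.58)² + (-1.65)²) = √(242.7364 + 2.7225) = 15.67 km
  W5: √((-23.28)² + (-14.76)²) = √(541.9584 + 217.8576) = 27.56 km
  → nearest: W3 (12.58 km)

Q1→W1; Q2→W4; Q3→W3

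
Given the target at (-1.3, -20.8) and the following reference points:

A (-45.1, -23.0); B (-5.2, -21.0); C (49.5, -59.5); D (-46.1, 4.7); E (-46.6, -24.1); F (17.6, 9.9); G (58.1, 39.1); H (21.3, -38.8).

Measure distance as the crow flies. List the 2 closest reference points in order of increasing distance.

Distances from (-1.3, -20.8):
A: √((-43.8)² + (-2.2)²) = √(1918.440 + 4.840) = 43.9
B: √((-3.9)² + (-0.2)²) = √(15.210 + 0.040) = 3.9
C: √((50.8)² + (-38.7)²) = √(2580.640 + 1497.690) = 63.9
D: √((-44.8)² + (25.5)²) = √(2007.040 + 650.250) = 51.5
E: √((-45.3)² + (-3.3)²) = √(2052.090 + 10.890) = 45.4
F: √((18.9)² + (30.7)²) = √(357.210 + 942.490) = 36.1
G: √((59.4)² + (59.9)²) = √(3528.360 + 3588.010) = 84.4
H: √((22.6)² + (-18.0)²) = √(510.760 + 324.000) = 28.9
Sorted: B (3.9) < H (28.9) < F (36.1) < A (43.9) < …

B, H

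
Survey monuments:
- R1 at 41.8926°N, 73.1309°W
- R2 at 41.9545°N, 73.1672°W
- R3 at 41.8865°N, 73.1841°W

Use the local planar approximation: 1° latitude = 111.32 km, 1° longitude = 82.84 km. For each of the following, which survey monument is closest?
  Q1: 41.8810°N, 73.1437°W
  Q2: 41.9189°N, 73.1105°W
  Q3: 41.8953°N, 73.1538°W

Q1 at 41.8810°N, 73.1437°W:
  R1: √((0.0116·111.32)² + (0.0128·82.84)²) = √(1.667487 + 1.124346) = 1.6709 km
  R2: √((0.0735·111.32)² + (-0.0235·82.84)²) = √(66.945451 + 3.789797) = 8.4104 km
  R3: √((0.0055·111.32)² + (-0.0404·82.84)²) = √(0.374862 + 11.200642) = 3.4023 km
  → nearest: R1 (1.6709 km)
Q2 at 41.9189°N, 73.1105°W:
  R1: √((-0.0263·111.32)² + (-0.0204·82.84)²) = √(8.571521 + 2.855884) = 3.3804 km
  R2: √((0.0356·111.32)² + (-0.0567·82.84)²) = √(15.705306 + 22.062072) = 6.1455 km
  R3: √((-0.0324·111.32)² + (-0.0736·82.84)²) = √(13.008775 + 37.173702) = 7.0840 km
  → nearest: R1 (3.3804 km)
Q3 at 41.8953°N, 73.1538°W:
  R1: √((-0.0027·111.32)² + (0.0229·82.84)²) = √(0.090339 + 3.598746) = 1.9207 km
  R2: √((0.0592·111.32)² + (-0.0134·82.84)²) = √(43.429998 + 1.232224) = 6.6830 km
  R3: √((-0.0088·111.32)² + (-0.0303·82.84)²) = √(0.959648 + 6.300361) = 2.6944 km
  → nearest: R1 (1.9207 km)

Q1→R1; Q2→R1; Q3→R1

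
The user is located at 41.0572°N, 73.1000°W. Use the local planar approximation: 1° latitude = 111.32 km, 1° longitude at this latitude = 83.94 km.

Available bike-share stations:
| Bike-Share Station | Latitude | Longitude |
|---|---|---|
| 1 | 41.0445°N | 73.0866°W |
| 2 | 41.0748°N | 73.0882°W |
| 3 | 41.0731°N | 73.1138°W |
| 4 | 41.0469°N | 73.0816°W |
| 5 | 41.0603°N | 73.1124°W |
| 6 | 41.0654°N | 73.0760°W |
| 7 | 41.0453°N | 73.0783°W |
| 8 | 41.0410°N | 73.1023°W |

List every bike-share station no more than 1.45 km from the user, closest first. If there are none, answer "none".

5

Distances from 41.0572°N, 73.1000°W:
1: √((-0.0127·111.32)² + (0.0134·83.94)²) = √(1.998729 + 1.265166) = 1.8066 km
2: √((0.0176·111.32)² + (0.0118·83.94)²) = √(3.838590 + 0.981074) = 2.1954 km
3: √((0.0159·111.32)² + (-0.0138·83.94)²) = √(3.132858 + 1.341826) = 2.1153 km
4: √((-0.0103·111.32)² + (0.0184·83.94)²) = √(1.314682 + 2.385468) = 1.9236 km
5: √((0.0031·111.32)² + (-0.0124·83.94)²) = √(0.119088 + 1.083381) = 1.0966 km
6: √((0.0082·111.32)² + (0.0240·83.94)²) = √(0.833248 + 4.058452) = 2.2117 km
7: √((-0.0119·111.32)² + (0.0217·83.94)²) = √(1.754851 + 3.317855) = 2.2523 km
8: √((-0.0162·111.32)² + (-0.0023·83.94)²) = √(3.252194 + 0.037273) = 1.8137 km
Threshold 1.45 km: 5 (1.0966 km) is within range.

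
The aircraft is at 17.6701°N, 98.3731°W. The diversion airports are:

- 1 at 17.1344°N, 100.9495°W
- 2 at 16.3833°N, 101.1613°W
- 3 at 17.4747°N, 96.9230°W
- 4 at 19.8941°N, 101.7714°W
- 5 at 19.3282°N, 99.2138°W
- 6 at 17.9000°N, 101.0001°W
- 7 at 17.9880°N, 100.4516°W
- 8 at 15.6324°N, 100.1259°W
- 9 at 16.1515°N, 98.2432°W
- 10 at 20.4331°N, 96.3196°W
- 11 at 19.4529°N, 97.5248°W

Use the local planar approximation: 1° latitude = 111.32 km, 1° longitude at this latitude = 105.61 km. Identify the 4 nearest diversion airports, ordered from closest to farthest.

Distances from 17.6701°N, 98.3731°W:
1: √((-0.5357·111.32)² + (-2.5764·105.61)²) = √(3556.228745 + 74034.929338) = 278.5519 km
2: √((-1.2868·111.32)² + (-2.7882·105.61)²) = √(20519.581536 + 86707.752837) = 327.4559 km
3: √((-0.1954·111.32)² + (1.4501·105.61)²) = √(473.146372 + 23453.409709) = 154.6821 km
4: √((2.2240·111.32)² + (-3.3983·105.61)²) = √(61293.717327 + 128805.235572) = 436.0034 km
5: √((1.6581·111.32)² + (-0.8407·105.61)²) = √(34069.662699 + 7883.011862) = 204.8235 km
6: √((0.2299·111.32)² + (-2.6270·105.61)²) = √(654.974418 + 76971.549760) = 278.6154 km
7: √((0.3179·111.32)² + (-2.0785·105.61)²) = √(1252.354992 + 48184.809123) = 222.3447 km
8: √((-2.0377·111.32)² + (-1.7528·105.61)²) = √(51454.917502 + 34266.899776) = 292.7829 km
9: √((-1.5186·111.32)² + (0.1299·105.61)²) = √(28578.089132 + 188.203800) = 169.6063 km
10: √((2.7630·111.32)² + (2.0535·105.61)²) = √(94603.709354 + 47032.655455) = 376.3461 km
11: √((1.7828·111.32)² + (0.8483·105.61)²) = √(39386.886010 + 8026.182291) = 217.7454 km
Sorted: 3 (154.6821 km) < 9 (169.6063 km) < 5 (204.8235 km) < 11 (217.7454 km) < 7 (222.3447 km) < 1 (278.5519 km) < …

3, 9, 5, 11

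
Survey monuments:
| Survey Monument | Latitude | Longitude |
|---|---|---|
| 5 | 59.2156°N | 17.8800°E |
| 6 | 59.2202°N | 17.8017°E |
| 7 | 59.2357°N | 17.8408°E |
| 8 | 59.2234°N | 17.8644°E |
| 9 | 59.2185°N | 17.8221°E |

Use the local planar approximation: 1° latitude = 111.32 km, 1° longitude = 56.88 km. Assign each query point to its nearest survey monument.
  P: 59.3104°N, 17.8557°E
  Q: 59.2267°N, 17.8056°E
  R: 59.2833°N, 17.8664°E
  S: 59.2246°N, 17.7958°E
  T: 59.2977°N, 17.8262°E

P at 59.3104°N, 17.8557°E:
  5: 10.6433 km
  6: 10.5003 km
  7: 8.3587 km
  8: 9.6975 km
  9: 10.4073 km
  → nearest: 7 (8.3587 km)
Q at 59.2267°N, 17.8056°E:
  5: 4.4086 km
  6: 0.7568 km
  7: 2.2389 km
  8: 3.3647 km
  9: 1.3092 km
  → nearest: 6 (0.7568 km)
R at 59.2833°N, 17.8664°E:
  5: 7.5760 km
  6: 7.9299 km
  7: 5.4953 km
  8: 6.6690 km
  9: 7.6410 km
  → nearest: 7 (5.4953 km)
S at 59.2246°N, 17.7958°E:
  5: 4.8930 km
  6: 0.5937 km
  7: 2.8423 km
  8: 3.9043 km
  9: 1.6429 km
  → nearest: 6 (0.5937 km)
T at 59.2977°N, 17.8262°E:
  5: 9.6381 km
  6: 8.7391 km
  7: 6.9516 km
  8: 8.5517 km
  9: 8.8196 km
  → nearest: 7 (6.9516 km)

P→7; Q→6; R→7; S→6; T→7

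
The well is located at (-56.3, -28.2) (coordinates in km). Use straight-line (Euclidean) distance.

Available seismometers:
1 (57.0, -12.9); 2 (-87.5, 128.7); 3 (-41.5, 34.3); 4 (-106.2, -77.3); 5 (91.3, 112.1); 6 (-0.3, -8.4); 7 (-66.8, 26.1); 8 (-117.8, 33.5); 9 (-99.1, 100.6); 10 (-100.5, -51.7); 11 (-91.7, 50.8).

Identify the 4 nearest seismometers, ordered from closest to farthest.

10, 7, 6, 3

Distances from (-56.3, -28.2):
1: √((113.3)² + (15.3)²) = √(12836.890 + 234.090) = 114.3 km
2: √((-31.2)² + (156.9)²) = √(973.440 + 24617.610) = 160.0 km
3: √((14.8)² + (62.5)²) = √(219.040 + 3906.250) = 64.2 km
4: √((-49.9)² + (-49.1)²) = √(2490.010 + 2410.810) = 70.0 km
5: √((147.6)² + (140.3)²) = √(21785.760 + 19684.090) = 203.6 km
6: √((56.0)² + (19.8)²) = √(3136.000 + 392.040) = 59.4 km
7: √((-10.5)² + (54.3)²) = √(110.250 + 2948.490) = 55.3 km
8: √((-61.5)² + (61.7)²) = √(3782.250 + 3806.890) = 87.1 km
9: √((-42.8)² + (128.8)²) = √(1831.840 + 16589.440) = 135.7 km
10: √((-44.2)² + (-23.5)²) = √(1953.640 + 552.250) = 50.1 km
11: √((-35.4)² + (79.0)²) = √(1253.160 + 6241.000) = 86.6 km
Sorted: 10 (50.1 km) < 7 (55.3 km) < 6 (59.4 km) < 3 (64.2 km) < 4 (70.0 km) < 11 (86.6 km) < …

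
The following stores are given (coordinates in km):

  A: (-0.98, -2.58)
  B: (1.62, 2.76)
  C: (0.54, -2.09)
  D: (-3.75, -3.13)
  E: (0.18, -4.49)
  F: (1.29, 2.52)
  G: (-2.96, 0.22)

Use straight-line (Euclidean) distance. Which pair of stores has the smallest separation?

B and F

Pairwise distances:
A–B: 5.94 km
A–C: 1.60 km
A–D: 2.82 km
A–E: 2.23 km
A–F: 5.58 km
A–G: 3.43 km
B–C: 4.97 km
B–D: 7.97 km
B–E: 7.39 km
B–F: 0.41 km
B–G: 5.24 km
C–D: 4.41 km
C–E: 2.43 km
C–F: 4.67 km
C–G: 4.19 km
D–E: 4.16 km
D–F: 7.57 km
D–G: 3.44 km
E–F: 7.10 km
E–G: 5.66 km
F–G: 4.83 km
Closest pair: B–F at 0.41 km.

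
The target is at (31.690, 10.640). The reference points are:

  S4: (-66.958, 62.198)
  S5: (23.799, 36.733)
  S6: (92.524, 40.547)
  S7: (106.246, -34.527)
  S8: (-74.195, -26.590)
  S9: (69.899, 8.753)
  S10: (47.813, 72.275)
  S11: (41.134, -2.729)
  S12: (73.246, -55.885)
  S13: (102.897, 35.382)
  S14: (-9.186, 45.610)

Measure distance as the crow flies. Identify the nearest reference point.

Distances from (31.690, 10.640):
S4: √((-98.648)² + (51.558)²) = √(9731.42790 + 2658.22736) = 111.309
S5: √((-7.891)² + (26.093)²) = √(62.26788 + 680.84465) = 27.260
S6: √((60.834)² + (29.907)²) = √(3700.77556 + 894.42865) = 67.788
S7: √((74.556)² + (-45.167)²) = √(5558.59714 + 2040.05789) = 87.170
S8: √((-105.885)² + (-37.230)²) = √(11211.63322 + 1386.07290) = 112.240
S9: √((38.209)² + (-1.887)²) = √(1459.92768 + 3.56077) = 38.256
S10: √((16.123)² + (61.635)²) = √(259.95113 + 3798.87323) = 63.709
S11: √((9.444)² + (-13.369)²) = √(89.18914 + 178.73016) = 16.368
S12: √((41.556)² + (-66.525)²) = √(1726.90114 + 4425.57563) = 78.438
S13: √((71.207)² + (24.742)²) = √(5070.43685 + 612.16656) = 75.383
S14: √((-40.876)² + (34.970)²) = √(1670.84738 + 1222.90090) = 53.794
Minimum: S11 at 16.368.

S11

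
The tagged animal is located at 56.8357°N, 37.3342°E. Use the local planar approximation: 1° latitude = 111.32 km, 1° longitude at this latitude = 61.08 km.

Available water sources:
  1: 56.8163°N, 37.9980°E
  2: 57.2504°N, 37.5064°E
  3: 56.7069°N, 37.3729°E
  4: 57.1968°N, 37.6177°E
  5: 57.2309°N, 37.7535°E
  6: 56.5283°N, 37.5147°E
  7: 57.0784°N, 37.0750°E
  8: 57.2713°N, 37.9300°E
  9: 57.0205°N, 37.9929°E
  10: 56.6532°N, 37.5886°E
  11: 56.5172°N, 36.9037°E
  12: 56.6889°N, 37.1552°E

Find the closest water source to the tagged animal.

Distances from 56.8357°N, 37.3342°E:
1: √((-0.0194·111.32)² + (0.6638·61.08)²) = √(4.663907 + 1643.889240) = 40.6024 km
2: √((0.4147·111.32)² + (0.1722·61.08)²) = √(2131.152197 + 110.627819) = 47.3474 km
3: √((-0.1288·111.32)² + (0.0387·61.08)²) = √(205.578703 + 5.587532) = 14.5316 km
4: √((0.3611·111.32)² + (0.2835·61.08)²) = √(1615.851226 + 299.850090) = 43.7687 km
5: √((0.3952·111.32)² + (0.4193·61.08)²) = √(1935.442472 + 655.915330) = 50.9054 km
6: √((-0.3074·111.32)² + (0.1805·61.08)²) = √(1170.992522 + 121.549302) = 35.9519 km
7: √((0.2427·111.32)² + (-0.2592·61.08)²) = √(729.937958 + 250.650198) = 31.3143 km
8: √((0.4356·111.32)² + (0.5958·61.08)²) = √(2351.376305 + 1324.338652) = 60.6277 km
9: √((0.1848·111.32)² + (0.6587·61.08)²) = √(423.204551 + 1618.726154) = 45.1877 km
10: √((-0.1825·111.32)² + (0.2544·61.08)²) = √(412.735793 + 241.452814) = 25.5771 km
11: √((-0.3185·111.32)² + (-0.4305·61.08)²) = √(1257.086807 + 691.423870) = 44.1419 km
12: √((-0.1468·111.32)² + (-0.1790·61.08)²) = √(267.053643 + 119.537486) = 19.6619 km
Minimum: 3 at 14.5316 km.

3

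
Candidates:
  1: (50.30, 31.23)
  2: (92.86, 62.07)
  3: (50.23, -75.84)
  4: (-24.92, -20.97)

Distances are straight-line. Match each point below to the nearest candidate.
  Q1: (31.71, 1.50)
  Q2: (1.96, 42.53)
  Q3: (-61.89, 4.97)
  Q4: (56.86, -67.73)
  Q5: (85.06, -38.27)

Q1 at (31.71, 1.50):
  1: 35.06
  2: 86.07
  3: 79.53
  4: 60.93
  → nearest: 1 (35.06)
Q2 at (1.96, 42.53):
  1: 49.64
  2: 92.98
  3: 127.83
  4: 68.95
  → nearest: 1 (49.64)
Q3 at (-61.89, 4.97):
  1: 115.22
  2: 164.95
  3: 138.21
  4: 45.16
  → nearest: 4 (45.16)
Q4 at (56.86, -67.73):
  1: 99.18
  2: 134.70
  3: 10.48
  4: 94.20
  → nearest: 3 (10.48)
Q5 at (85.06, -38.27):
  1: 77.71
  2: 100.64
  3: 51.23
  4: 111.33
  → nearest: 3 (51.23)

Q1→1; Q2→1; Q3→4; Q4→3; Q5→3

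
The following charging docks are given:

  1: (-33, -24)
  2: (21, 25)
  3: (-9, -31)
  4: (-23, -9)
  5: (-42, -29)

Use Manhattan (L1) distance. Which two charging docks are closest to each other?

1 and 5

Pairwise distances:
1–2: 103
1–3: 31
1–4: 25
1–5: 14
2–3: 86
2–4: 78
2–5: 117
3–4: 36
3–5: 35
4–5: 39
Closest pair: 1–5 at 14.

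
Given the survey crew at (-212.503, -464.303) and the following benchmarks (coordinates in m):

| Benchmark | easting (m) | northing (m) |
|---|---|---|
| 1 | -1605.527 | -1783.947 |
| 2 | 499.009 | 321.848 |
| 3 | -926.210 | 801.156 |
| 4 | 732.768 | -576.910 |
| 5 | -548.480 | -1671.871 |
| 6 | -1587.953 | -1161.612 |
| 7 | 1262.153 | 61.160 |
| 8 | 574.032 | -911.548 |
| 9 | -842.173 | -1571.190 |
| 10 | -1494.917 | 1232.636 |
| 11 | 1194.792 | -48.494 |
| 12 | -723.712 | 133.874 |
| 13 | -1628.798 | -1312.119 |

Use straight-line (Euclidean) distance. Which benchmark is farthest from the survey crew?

10

Distances from (-212.503, -464.303):
1: √((-1393.024)² + (-1319.644)²) = √(1940515.86458 + 1741460.28674) = 1918.848 m
2: √((711.512)² + (786.151)²) = √(506249.32614 + 618033.39480) = 1060.322 m
3: √((-713.707)² + (1265.459)²) = √(509377.68185 + 1601386.48068) = 1452.847 m
4: √((945.271)² + (-112.607)²) = √(893537.26344 + 12680.33645) = 951.955 m
5: √((-335.977)² + (-1207.568)²) = √(112880.54453 + 1458220.47462) = 1253.436 m
6: √((-1375.450)² + (-697.309)²) = √(1891862.70250 + 486239.84148) = 1542.110 m
7: √((1474.656)² + (525.463)²) = √(2174610.31834 + 276111.36437) = 1565.478 m
8: √((786.535)² + (-447.245)²) = √(618637.30623 + 200028.09003) = 904.801 m
9: √((-629.670)² + (-1106.887)²) = √(396484.30890 + 1225198.83077) = 1273.453 m
10: √((-1282.414)² + (1696.939)²) = √(1644585.66740 + 2879601.96972) = 2127.014 m
11: √((1407.295)² + (415.809)²) = √(1980479.21702 + 172897.12448) = 1467.439 m
12: √((-511.209)² + (598.177)²) = √(261334.64168 + 357815.72333) = 786.861 m
13: √((-1416.295)² + (-847.816)²) = √(2005891.52703 + 718791.96986) = 1650.662 m
Maximum: 10 at 2127.014 m.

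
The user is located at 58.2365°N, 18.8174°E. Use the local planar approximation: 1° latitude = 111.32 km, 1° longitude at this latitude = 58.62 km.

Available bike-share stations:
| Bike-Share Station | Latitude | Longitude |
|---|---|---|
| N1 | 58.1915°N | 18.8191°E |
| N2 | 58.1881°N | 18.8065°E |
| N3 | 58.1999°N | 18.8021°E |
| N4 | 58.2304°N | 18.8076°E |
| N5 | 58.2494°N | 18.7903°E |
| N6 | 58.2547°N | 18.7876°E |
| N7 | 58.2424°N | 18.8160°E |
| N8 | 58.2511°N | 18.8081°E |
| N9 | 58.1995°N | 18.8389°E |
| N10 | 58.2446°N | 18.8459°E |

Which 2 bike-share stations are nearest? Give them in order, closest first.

Distances from 58.2365°N, 18.8174°E:
N1: √((-0.0450·111.32)² + (0.0017·58.62)²) = √(25.094088 + 0.009931) = 5.0104 km
N2: √((-0.0484·111.32)² + (-0.0109·58.62)²) = √(29.029337 + 0.408267) = 5.4256 km
N3: √((-0.0366·111.32)² + (-0.0153·58.62)²) = √(16.600018 + 0.804404) = 4.1719 km
N4: √((-0.0061·111.32)² + (-0.0098·58.62)²) = √(0.461112 + 0.330023) = 0.8895 km
N5: √((0.0129·111.32)² + (-0.0271·58.62)²) = √(2.062176 + 2.523656) = 2.1415 km
N6: √((0.0182·111.32)² + (-0.0298·58.62)²) = √(4.104773 + 3.051576) = 2.6751 km
N7: √((0.0059·111.32)² + (-0.0014·58.62)²) = √(0.431370 + 0.006735) = 0.6619 km
N8: √((0.0146·111.32)² + (-0.0093·58.62)²) = √(2.641509 + 0.297206) = 1.7143 km
N9: √((-0.0370·111.32)² + (0.0215·58.62)²) = √(16.964843 + 1.588432) = 4.3074 km
N10: √((0.0081·111.32)² + (0.0285·58.62)²) = √(0.813048 + 2.791138) = 1.8985 km
Sorted: N7 (0.6619 km) < N4 (0.8895 km) < N8 (1.7143 km) < N10 (1.8985 km) < …

N7, N4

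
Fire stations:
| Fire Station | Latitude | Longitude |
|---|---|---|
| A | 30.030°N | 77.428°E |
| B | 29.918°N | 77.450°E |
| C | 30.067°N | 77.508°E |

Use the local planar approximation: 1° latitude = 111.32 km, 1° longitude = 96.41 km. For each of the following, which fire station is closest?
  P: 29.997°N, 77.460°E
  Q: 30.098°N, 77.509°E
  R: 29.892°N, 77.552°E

P→A; Q→C; R→B

P at 29.997°N, 77.460°E:
  A: 4.797 km
  B: 8.847 km
  C: 9.063 km
  → nearest: A (4.797 km)
Q at 30.098°N, 77.509°E:
  A: 10.876 km
  B: 20.829 km
  C: 3.452 km
  → nearest: C (3.452 km)
R at 29.892°N, 77.552°E:
  A: 19.466 km
  B: 10.251 km
  C: 19.938 km
  → nearest: B (10.251 km)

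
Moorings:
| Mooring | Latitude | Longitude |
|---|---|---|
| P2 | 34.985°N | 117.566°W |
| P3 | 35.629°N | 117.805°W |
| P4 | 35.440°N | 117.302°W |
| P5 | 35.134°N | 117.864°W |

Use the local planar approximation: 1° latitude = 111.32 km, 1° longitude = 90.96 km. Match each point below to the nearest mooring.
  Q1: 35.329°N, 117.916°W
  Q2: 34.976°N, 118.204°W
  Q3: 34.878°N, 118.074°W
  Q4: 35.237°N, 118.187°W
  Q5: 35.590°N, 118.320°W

Q1→P5; Q2→P5; Q3→P5; Q4→P5; Q5→P3

Q1 at 35.329°N, 117.916°W:
  P2: √((-0.344·111.32)² + (0.350·90.96)²) = √(1466.43656 + 1013.53090) = 49.799 km
  P3: √((0.300·111.32)² + (0.111·90.96)²) = √(1115.29282 + 101.94052) = 34.889 km
  P4: √((0.111·111.32)² + (0.614·90.96)²) = √(152.68359 + 3119.15995) = 57.200 km
  P5: √((-0.195·111.32)² + (0.052·90.96)²) = √(471.21121 + 22.37214) = 22.217 km
  → nearest: P5 (22.217 km)
Q2 at 34.976°N, 118.204°W:
  P2: √((0.009·111.32)² + (0.638·90.96)²) = √(1.00376 + 3367.76873) = 58.041 km
  P3: √((0.653·111.32)² + (0.399·90.96)²) = √(5284.12105 + 1317.18475) = 81.248 km
  P4: √((0.464·111.32)² + (0.902·90.96)²) = √(2667.97869 + 6731.53299) = 96.951 km
  P5: √((0.158·111.32)² + (0.340·90.96)²) = √(309.35744 + 956.44222) = 35.578 km
  → nearest: P5 (35.578 km)
Q3 at 34.878°N, 118.074°W:
  P2: √((0.107·111.32)² + (0.508·90.96)²) = √(141.87764 + 2135.14969) = 47.718 km
  P3: √((0.751·111.32)² + (0.269·90.96)²) = √(6989.18071 + 598.69477) = 87.108 km
  P4: √((0.562·111.32)² + (0.772·90.96)²) = √(3913.98382 + 4931.00569) = 94.048 km
  P5: √((0.256·111.32)² + (0.210·90.96)²) = √(812.13144 + 364.87112) = 34.307 km
  → nearest: P5 (34.307 km)
Q4 at 35.237°N, 118.187°W:
  P2: √((-0.252·111.32)² + (0.621·90.96)²) = √(786.95061 + 3190.68627) = 63.069 km
  P3: √((0.392·111.32)² + (0.382·90.96)²) = √(1904.22617 + 1207.33455) = 55.781 km
  P4: √((0.203·111.32)² + (0.885·90.96)²) = √(510.66780 + 6480.18560) = 83.611 km
  P5: √((-0.103·111.32)² + (0.323·90.96)²) = √(131.46824 + 863.18910) = 31.538 km
  → nearest: P5 (31.538 km)
Q5 at 35.590°N, 118.320°W:
  P2: √((-0.605·111.32)² + (0.754·90.96)²) = √(4535.83392 + 4703.74311) = 96.123 km
  P3: √((0.039·111.32)² + (0.515·90.96)²) = √(18.84845 + 2194.39781) = 47.045 km
  P4: √((-0.150·111.32)² + (1.018·90.96)²) = √(278.82320 + 8574.25626) = 94.091 km
  P5: √((-0.456·111.32)² + (0.456·90.96)²) = √(2576.77252 + 1720.40457) = 65.553 km
  → nearest: P3 (47.045 km)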